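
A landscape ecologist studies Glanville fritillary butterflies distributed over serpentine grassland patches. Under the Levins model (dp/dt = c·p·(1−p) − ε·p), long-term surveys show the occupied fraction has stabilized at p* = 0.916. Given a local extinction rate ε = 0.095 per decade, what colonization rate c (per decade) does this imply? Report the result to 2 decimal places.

1.13

At equilibrium c(1−p*) = ε, so c = ε/(1−p*).
c = 0.095/(1 − 0.916) = 0.095/0.0840 = 1.1310.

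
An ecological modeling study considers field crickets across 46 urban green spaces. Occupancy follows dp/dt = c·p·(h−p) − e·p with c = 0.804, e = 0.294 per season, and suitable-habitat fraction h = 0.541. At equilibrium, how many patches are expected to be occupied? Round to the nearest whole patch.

p* = h − e/c = 0.541 − 0.3657 = 0.1753.
Expected occupied patches = N × p* = 46 × 0.1753 = 8.07 ≈ 8.

8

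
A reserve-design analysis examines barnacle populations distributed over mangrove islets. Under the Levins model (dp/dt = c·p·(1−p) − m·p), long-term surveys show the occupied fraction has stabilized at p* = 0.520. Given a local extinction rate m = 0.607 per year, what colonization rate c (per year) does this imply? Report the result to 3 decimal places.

1.265

At equilibrium c(1−p*) = m, so c = m/(1−p*).
c = 0.607/(1 − 0.520) = 0.607/0.4800 = 1.2646.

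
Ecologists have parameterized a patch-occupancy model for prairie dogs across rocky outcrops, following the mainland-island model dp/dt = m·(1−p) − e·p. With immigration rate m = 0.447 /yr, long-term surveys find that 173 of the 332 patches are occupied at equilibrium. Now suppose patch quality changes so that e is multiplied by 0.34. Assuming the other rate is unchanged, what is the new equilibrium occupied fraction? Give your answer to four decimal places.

Observed p* = 173/332 = 0.52108.
Balance m(1−p*) = e·p* gives e = m(1−p*)/p* = 0.447×0.47892/0.52108 = 0.41083.
New p* = m/(m+e) = 0.44700/(0.44700+0.13968) = 0.76191.

0.7619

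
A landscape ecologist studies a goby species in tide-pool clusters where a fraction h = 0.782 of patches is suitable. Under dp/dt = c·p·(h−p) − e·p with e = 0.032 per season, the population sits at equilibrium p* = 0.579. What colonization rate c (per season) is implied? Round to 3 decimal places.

At equilibrium c(h−p*) = e, so c = e/(h−p*).
c = 0.032/(0.782 − 0.579) = 0.032/0.2030 = 0.1576.

0.158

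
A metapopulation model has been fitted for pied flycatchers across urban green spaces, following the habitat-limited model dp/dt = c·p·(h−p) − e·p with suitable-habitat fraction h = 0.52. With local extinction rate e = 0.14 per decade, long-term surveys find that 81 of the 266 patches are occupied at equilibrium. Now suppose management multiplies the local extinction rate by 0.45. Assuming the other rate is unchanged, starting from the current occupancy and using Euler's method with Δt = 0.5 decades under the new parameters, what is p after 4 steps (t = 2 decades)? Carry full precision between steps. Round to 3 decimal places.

0.347

Observed p* = 81/266 = 0.30451.
Balance c(h−p*) = e gives c = e/(0.52 − 0.30451) = 0.14/0.21549 = 0.64969.
Starting from p₀ = 0.30451; update p ← p + (dp/dt)·Δt with the new parameters.
  1  |  dp/dt·Δt = +0.011724  |  p_1 = 0.316235
  2  |  dp/dt·Δt = +0.010971  |  p_2 = 0.327206
  3  |  dp/dt·Δt = +0.010185  |  p_3 = 0.337391
  4  |  dp/dt·Δt = +0.009386  |  p_4 = 0.346777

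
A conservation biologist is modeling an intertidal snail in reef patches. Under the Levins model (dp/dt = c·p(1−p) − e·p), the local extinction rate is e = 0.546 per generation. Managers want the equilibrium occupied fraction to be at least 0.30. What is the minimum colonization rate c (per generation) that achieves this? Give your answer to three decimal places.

0.780

p* = 1 − e/c ≥ 0.30 requires e/c ≤ 0.7000, i.e. c ≥ e/0.7000.
c_min = 0.546/0.7000 = 0.7800.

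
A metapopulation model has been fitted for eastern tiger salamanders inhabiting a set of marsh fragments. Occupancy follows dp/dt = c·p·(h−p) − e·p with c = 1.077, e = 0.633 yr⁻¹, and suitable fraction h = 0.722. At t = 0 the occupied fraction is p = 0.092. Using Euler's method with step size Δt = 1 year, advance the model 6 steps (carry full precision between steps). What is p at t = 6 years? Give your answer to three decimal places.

0.113

Update rule: p ← p + [c·p·(h−p) − e·p]·Δt with Δt = 1.
step 1: Δp = +0.00419, p = 0.09619
step 2: Δp = +0.00394, p = 0.10013
step 3: Δp = +0.00368, p = 0.10381
step 4: Δp = +0.00340, p = 0.10721
step 5: Δp = +0.00312, p = 0.11034
step 6: Δp = +0.00284, p = 0.11318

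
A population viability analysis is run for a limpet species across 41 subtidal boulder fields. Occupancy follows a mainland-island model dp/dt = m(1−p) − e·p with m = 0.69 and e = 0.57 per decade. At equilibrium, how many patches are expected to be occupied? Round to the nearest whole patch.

22

p* = m/(m+e) = 0.69/1.2600 = 0.5476.
Expected occupied patches = N × p* = 41 × 0.5476 = 22.45 ≈ 22.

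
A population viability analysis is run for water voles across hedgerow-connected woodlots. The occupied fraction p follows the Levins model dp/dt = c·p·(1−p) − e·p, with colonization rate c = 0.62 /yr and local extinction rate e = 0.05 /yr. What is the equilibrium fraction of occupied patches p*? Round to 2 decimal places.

At equilibrium, colonization balances extinction: c·p*·(1−p*) = e·p*.
So p* = 1 − e/c = 1 − 0.05/0.62 = 1 − 0.0806 = 0.9194.

0.92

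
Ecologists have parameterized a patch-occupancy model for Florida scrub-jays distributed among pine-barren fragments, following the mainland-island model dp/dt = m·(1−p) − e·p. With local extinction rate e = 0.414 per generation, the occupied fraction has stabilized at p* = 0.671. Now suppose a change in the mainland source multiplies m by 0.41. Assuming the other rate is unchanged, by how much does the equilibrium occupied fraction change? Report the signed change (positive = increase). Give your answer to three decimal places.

Balance m(1−p*) = e·p* gives m = e·p*/(1−p*) = 0.414×0.67100/0.32900 = 0.84436.
New p* = m/(m+e) = 0.34619/(0.34619+0.41400) = 0.45540.
Δp* = 0.45540 − 0.67100 = -0.21560.

-0.216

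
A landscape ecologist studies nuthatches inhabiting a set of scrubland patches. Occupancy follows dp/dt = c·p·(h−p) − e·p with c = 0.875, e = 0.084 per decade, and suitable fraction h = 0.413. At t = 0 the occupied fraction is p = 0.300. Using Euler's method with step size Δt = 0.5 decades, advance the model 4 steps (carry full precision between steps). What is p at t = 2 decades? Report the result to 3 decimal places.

0.307

Update rule: p ← p + [c·p·(h−p) − e·p]·Δt with Δt = 0.5.
step 1: Δp = +0.00223, p = 0.30223
step 2: Δp = +0.00195, p = 0.30418
step 3: Δp = +0.00171, p = 0.30589
step 4: Δp = +0.00149, p = 0.30738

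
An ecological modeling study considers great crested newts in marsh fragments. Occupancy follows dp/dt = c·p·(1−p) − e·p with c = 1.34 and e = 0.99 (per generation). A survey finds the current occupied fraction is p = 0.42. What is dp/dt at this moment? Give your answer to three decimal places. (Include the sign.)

Colonization term: c·p·(1−p) = 1.34×0.42×0.5800 = 0.32642.
Extinction term: e·p = 0.41580.
dp/dt = 0.32642 − 0.41580 = -0.08938.

-0.089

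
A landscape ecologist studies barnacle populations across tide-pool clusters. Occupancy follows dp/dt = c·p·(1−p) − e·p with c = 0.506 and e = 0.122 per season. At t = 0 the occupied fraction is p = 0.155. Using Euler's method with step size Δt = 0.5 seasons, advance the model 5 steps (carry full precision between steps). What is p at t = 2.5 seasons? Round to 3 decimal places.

0.298

Update rule: p ← p + [c·p·(1−p) − e·p]·Δt with Δt = 0.5.
p: 0.15500 → 0.17868  (Δp = +0.02368)
p: 0.17868 → 0.20491  (Δp = +0.02623)
p: 0.20491 → 0.23363  (Δp = +0.02872)
p: 0.23363 → 0.26468  (Δp = +0.03105)
p: 0.26468 → 0.29777  (Δp = +0.03309)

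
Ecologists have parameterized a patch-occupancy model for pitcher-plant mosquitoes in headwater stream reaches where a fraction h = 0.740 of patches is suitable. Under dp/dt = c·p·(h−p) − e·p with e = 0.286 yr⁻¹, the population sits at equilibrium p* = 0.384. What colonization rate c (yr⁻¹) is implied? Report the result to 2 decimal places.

0.80

At equilibrium c(h−p*) = e, so c = e/(h−p*).
c = 0.286/(0.740 − 0.384) = 0.286/0.3560 = 0.8034.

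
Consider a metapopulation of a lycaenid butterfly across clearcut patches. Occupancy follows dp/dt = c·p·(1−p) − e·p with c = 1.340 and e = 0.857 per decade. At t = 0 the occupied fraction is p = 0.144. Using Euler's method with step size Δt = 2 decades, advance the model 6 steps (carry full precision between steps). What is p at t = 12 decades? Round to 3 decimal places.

0.360

Update rule: p ← p + [c·p·(1−p) − e·p]·Δt with Δt = 2.
step 1: Δp = +0.08353, p = 0.22753
step 2: Δp = +0.08105, p = 0.30858
step 3: Δp = +0.04289, p = 0.35147
step 4: Δp = +0.00845, p = 0.35993
step 5: Δp = +0.00050, p = 0.36043
step 6: Δp = +0.00002, p = 0.36045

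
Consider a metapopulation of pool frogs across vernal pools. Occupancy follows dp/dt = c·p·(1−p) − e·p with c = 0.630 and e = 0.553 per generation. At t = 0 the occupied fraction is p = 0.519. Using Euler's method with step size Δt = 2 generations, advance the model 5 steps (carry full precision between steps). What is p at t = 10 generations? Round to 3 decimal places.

0.162

Update rule: p ← p + [c·p·(1−p) − e·p]·Δt with Δt = 2.
t = 2: p = 0.51900 + (-0.25947) = 0.25953
t = 4: p = 0.25953 + (-0.04490) = 0.21463
t = 6: p = 0.21463 + (-0.02499) = 0.18964
t = 8: p = 0.18964 + (-0.01611) = 0.17353
t = 10: p = 0.17353 + (-0.01122) = 0.16231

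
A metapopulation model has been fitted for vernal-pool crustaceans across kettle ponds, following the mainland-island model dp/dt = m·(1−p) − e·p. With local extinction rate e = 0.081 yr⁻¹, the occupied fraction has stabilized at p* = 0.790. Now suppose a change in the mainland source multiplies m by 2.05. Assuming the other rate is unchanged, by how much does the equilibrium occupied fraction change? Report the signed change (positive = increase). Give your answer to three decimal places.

Balance m(1−p*) = e·p* gives m = e·p*/(1−p*) = 0.081×0.79000/0.21000 = 0.30471.
New p* = m/(m+e) = 0.62466/(0.62466+0.08100) = 0.88521.
Δp* = 0.88521 − 0.79000 = +0.09521.

0.095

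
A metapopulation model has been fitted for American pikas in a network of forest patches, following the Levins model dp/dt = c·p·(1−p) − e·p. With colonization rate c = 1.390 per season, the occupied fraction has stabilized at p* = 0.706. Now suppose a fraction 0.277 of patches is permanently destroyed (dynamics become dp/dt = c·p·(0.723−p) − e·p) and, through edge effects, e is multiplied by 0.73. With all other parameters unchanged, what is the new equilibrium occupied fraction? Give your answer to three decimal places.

0.508

Balance c(1−p*) = e gives e = 1.390×(1 − 0.70600) = 0.40866.
New p* = 0.723 − e/c = 0.723 − 0.29832/1.39000 = 0.50838.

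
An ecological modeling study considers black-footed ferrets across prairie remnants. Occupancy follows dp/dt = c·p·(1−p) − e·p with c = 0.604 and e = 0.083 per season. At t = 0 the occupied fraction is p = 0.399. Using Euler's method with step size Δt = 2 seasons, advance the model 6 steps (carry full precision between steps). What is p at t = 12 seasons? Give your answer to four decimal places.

0.8626

Update rule: p ← p + [c·p·(1−p) − e·p]·Δt with Δt = 2.
t = 2: p = 0.39900 + (+0.22344) = 0.62244
t = 4: p = 0.62244 + (+0.18056) = 0.80301
t = 6: p = 0.80301 + (+0.05779) = 0.86080
t = 8: p = 0.86080 + (+0.00186) = 0.86265
t = 10: p = 0.86265 + (-0.00007) = 0.86258
t = 12: p = 0.86258 + (+0.00000) = 0.86258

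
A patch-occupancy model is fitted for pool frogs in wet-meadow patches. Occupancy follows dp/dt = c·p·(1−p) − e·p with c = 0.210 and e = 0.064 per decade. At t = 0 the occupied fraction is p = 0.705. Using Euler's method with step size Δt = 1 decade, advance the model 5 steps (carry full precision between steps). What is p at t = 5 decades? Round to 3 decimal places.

Update rule: p ← p + [c·p·(1−p) − e·p]·Δt with Δt = 1.
t = 1: p = 0.70500 + (-0.00145) = 0.70355
t = 2: p = 0.70355 + (-0.00123) = 0.70233
t = 3: p = 0.70233 + (-0.00105) = 0.70128
t = 4: p = 0.70128 + (-0.00089) = 0.70039
t = 5: p = 0.70039 + (-0.00076) = 0.69963

0.700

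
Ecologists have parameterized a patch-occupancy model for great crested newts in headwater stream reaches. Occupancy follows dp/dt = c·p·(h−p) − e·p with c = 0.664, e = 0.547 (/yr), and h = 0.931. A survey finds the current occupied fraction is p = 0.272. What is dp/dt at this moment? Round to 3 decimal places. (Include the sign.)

Colonization term: c·p·(h−p) = 0.664×0.272×0.6590 = 0.11902.
Extinction term: e·p = 0.14878.
dp/dt = 0.11902 − 0.14878 = -0.02976.

-0.030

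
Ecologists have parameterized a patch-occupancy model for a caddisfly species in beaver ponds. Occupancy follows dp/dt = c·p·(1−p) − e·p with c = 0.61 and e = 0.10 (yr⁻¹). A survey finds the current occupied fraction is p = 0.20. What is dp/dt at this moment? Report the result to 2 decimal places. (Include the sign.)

Colonization term: c·p·(1−p) = 0.61×0.20×0.8000 = 0.09760.
Extinction term: e·p = 0.02000.
dp/dt = 0.09760 − 0.02000 = 0.07760.

0.08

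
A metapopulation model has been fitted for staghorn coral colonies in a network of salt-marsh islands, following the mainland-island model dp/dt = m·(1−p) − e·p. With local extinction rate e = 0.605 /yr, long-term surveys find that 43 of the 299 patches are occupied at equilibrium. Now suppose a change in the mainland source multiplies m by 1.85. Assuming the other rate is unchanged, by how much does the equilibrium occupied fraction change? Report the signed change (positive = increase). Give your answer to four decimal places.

0.0933

Observed p* = 43/299 = 0.14381.
Balance m(1−p*) = e·p* gives m = e·p*/(1−p*) = 0.605×0.14381/0.85619 = 0.10162.
New p* = m/(m+e) = 0.18800/(0.18800+0.60500) = 0.23707.
Δp* = 0.23707 − 0.14381 = +0.09326.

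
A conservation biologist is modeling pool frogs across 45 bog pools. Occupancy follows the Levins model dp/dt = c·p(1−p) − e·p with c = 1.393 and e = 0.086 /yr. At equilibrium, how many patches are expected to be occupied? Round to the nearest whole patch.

p* = 1 − e/c = 1 − 0.086/1.393 = 0.9383.
Expected occupied patches = N × p* = 45 × 0.9383 = 42.22 ≈ 42.

42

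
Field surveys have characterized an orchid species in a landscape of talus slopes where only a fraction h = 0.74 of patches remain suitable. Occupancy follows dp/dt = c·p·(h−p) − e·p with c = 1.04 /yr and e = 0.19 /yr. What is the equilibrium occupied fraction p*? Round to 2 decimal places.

Setting dp/dt = 0 and dividing by p* gives c·(h−p*) = e.
So p* = h − e/c = 0.74 − 0.19/1.04 = 0.74 − 0.1827 = 0.5573.

0.56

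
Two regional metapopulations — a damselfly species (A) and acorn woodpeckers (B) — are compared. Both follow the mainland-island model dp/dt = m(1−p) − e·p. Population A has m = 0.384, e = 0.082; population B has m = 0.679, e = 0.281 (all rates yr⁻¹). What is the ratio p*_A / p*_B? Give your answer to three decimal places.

A: p*_A = m/(m+e) = 0.384/0.4660 = 0.8240.
B: p*_B = 0.679/0.9600 = 0.7073.
p*_A / p*_B = 0.8240/0.7073 = 1.1651.

1.165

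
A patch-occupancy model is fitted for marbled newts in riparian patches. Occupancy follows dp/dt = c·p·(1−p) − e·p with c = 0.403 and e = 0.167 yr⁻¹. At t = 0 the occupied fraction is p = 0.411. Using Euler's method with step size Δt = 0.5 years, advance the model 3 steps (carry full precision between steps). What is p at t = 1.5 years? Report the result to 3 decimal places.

0.452

Update rule: p ← p + [c·p·(1−p) − e·p]·Δt with Δt = 0.5.
t = 0.5: p = 0.41100 + (+0.01446) = 0.42546
t = 1: p = 0.42546 + (+0.01373) = 0.43919
t = 1.5: p = 0.43919 + (+0.01296) = 0.45215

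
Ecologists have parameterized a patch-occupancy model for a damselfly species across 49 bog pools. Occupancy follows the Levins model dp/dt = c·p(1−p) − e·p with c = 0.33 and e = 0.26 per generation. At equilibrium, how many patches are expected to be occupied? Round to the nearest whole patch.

10

p* = 1 − e/c = 1 − 0.26/0.33 = 0.2121.
Expected occupied patches = N × p* = 49 × 0.2121 = 10.39 ≈ 10.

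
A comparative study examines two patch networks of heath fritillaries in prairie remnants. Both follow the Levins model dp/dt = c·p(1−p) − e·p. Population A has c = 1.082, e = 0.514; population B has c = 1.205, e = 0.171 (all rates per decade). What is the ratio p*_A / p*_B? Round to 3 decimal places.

A: p*_A = 1 − 0.514/1.082 = 0.5250.
B: p*_B = 1 − 0.171/1.205 = 0.8581.
p*_A / p*_B = 0.5250/0.8581 = 0.6118.

0.612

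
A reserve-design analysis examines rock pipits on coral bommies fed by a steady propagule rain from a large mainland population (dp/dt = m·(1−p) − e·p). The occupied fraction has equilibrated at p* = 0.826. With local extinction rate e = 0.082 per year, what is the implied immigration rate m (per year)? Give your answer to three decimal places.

0.389

At equilibrium m(1−p*) = e·p*, so m = e·p*/(1−p*).
m = 0.082 × 0.826 / 0.1740 = 0.0677/0.1740 = 0.3893.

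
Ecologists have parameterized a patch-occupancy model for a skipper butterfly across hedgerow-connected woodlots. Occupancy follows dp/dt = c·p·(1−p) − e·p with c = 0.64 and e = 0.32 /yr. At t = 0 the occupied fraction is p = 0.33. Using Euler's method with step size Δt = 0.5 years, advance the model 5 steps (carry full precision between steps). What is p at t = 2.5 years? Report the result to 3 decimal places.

Update rule: p ← p + [c·p·(1−p) − e·p]·Δt with Δt = 0.5.
step 1: Δp = +0.01795, p = 0.34795
step 2: Δp = +0.01693, p = 0.36488
step 3: Δp = +0.01578, p = 0.38066
step 4: Δp = +0.01454, p = 0.39520
step 5: Δp = +0.01325, p = 0.40845

0.408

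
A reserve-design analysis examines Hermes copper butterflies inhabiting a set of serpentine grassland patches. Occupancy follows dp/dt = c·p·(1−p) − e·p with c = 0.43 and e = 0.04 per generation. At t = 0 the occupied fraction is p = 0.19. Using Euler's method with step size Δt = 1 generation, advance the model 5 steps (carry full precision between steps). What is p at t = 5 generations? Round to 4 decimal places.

0.5747

Update rule: p ← p + [c·p·(1−p) − e·p]·Δt with Δt = 1.
p: 0.19000 → 0.24858  (Δp = +0.05858)
p: 0.24858 → 0.31895  (Δp = +0.07038)
p: 0.31895 → 0.39960  (Δp = +0.08065)
p: 0.39960 → 0.48678  (Δp = +0.08718)
p: 0.48678 → 0.57473  (Δp = +0.08795)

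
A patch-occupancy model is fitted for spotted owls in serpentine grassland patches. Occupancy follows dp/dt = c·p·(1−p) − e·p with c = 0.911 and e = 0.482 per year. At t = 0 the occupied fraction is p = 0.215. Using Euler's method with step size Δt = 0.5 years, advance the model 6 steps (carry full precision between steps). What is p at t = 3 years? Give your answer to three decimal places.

Update rule: p ← p + [c·p·(1−p) − e·p]·Δt with Δt = 0.5.
t = 0.5: p = 0.21500 + (+0.02506) = 0.24006
t = 1: p = 0.24006 + (+0.02524) = 0.26530
t = 1.5: p = 0.26530 + (+0.02485) = 0.29015
t = 2: p = 0.29015 + (+0.02389) = 0.31404
t = 2.5: p = 0.31404 + (+0.02244) = 0.33648
t = 3: p = 0.33648 + (+0.02060) = 0.35708

0.357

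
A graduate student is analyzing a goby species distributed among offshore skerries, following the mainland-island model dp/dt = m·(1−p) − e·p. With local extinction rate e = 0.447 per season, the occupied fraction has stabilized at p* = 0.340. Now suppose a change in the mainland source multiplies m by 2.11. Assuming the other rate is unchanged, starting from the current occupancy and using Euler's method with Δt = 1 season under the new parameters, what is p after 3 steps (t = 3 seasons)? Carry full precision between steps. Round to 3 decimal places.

0.521

Balance m(1−p*) = e·p* gives m = e·p*/(1−p*) = 0.447×0.34000/0.66000 = 0.23027.
Starting from p₀ = 0.34000; update p ← p + (dp/dt)·Δt with the new parameters.
step 1: Δp = +0.16870, p = 0.50870
step 2: Δp = +0.01132, p = 0.52002
step 3: Δp = +0.00076, p = 0.52078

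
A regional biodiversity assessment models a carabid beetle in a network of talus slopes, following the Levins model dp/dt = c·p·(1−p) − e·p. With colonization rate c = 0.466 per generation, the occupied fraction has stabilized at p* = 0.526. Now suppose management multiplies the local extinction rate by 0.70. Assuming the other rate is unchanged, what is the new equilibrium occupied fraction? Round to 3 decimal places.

0.668

Balance c(1−p*) = e gives e = 0.466×(1 − 0.52600) = 0.22088.
New p* = 1 − e/c = 1 − 0.15462/0.46600 = 0.66820.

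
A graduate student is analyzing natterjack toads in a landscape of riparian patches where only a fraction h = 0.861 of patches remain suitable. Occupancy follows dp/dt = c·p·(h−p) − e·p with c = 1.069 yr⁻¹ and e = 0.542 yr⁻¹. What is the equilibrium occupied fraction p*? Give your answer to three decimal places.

Setting dp/dt = 0 and dividing by p* gives c·(h−p*) = e.
So p* = h − e/c = 0.861 − 0.542/1.069 = 0.861 − 0.5070 = 0.3540.

0.354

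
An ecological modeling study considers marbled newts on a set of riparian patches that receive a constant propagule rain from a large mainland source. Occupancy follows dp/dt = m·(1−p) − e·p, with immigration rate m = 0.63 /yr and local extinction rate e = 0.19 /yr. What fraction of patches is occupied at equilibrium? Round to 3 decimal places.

0.768

At equilibrium the propagule rain into empty patches balances local extinction: m(1−p*) = e·p*.
p* = m/(m+e) = 0.63/(0.63+0.19) = 0.63/0.8200 = 0.7683.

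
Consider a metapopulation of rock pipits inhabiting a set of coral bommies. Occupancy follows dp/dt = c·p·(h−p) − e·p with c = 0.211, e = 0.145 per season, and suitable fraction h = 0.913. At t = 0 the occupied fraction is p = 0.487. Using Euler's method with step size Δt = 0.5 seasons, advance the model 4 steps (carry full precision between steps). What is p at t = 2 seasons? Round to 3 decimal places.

Update rule: p ← p + [c·p·(h−p) − e·p]·Δt with Δt = 0.5.
t = 0.5: p = 0.48700 + (-0.01342) = 0.47358
t = 1: p = 0.47358 + (-0.01238) = 0.46120
t = 1.5: p = 0.46120 + (-0.01145) = 0.44975
t = 2: p = 0.44975 + (-0.01063) = 0.43912

0.439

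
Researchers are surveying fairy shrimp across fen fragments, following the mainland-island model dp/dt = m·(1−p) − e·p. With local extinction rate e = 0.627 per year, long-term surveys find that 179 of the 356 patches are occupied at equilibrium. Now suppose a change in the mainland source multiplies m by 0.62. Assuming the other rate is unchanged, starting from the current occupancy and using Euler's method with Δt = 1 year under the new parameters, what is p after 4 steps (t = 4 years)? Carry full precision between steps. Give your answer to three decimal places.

0.385

Observed p* = 179/356 = 0.50281.
Balance m(1−p*) = e·p* gives m = e·p*/(1−p*) = 0.627×0.50281/0.49719 = 0.63408.
Starting from p₀ = 0.50281; update p ← p + (dp/dt)·Δt with the new parameters.
  1  |  dp/dt·Δt = -0.119799  |  p_1 = 0.383010
  2  |  dp/dt·Δt = +0.002412  |  p_2 = 0.385422
  3  |  dp/dt·Δt = -0.000049  |  p_3 = 0.385373
  4  |  dp/dt·Δt = +0.000001  |  p_4 = 0.385374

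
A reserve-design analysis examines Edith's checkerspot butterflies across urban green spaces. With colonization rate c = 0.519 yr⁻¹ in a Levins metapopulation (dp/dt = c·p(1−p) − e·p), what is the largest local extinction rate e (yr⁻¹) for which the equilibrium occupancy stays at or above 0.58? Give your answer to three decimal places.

1 − e/c ≥ 0.58 ⇒ e ≤ c(1 − 0.58) = 0.519 × 0.4200.
e_max = 0.2180.

0.218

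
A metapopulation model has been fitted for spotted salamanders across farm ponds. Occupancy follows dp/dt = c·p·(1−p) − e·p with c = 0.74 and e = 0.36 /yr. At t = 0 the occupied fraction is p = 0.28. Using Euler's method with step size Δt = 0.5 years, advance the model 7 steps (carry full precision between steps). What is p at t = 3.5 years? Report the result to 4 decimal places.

0.4245

Update rule: p ← p + [c·p·(1−p) − e·p]·Δt with Δt = 0.5.
step 1: Δp = +0.02419, p = 0.30419
step 2: Δp = +0.02356, p = 0.32775
step 3: Δp = +0.02253, p = 0.35028
step 4: Δp = +0.02116, p = 0.37143
step 5: Δp = +0.01953, p = 0.39096
step 6: Δp = +0.01773, p = 0.40869
step 7: Δp = +0.01585, p = 0.42454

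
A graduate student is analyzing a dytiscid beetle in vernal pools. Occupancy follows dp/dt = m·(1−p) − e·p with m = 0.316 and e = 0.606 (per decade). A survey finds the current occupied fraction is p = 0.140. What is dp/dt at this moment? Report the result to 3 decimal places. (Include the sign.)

Colonization term: m·(1−p) = 0.316×0.8600 = 0.27176.
Extinction term: e·p = 0.08484.
dp/dt = 0.27176 − 0.08484 = 0.18692.

0.187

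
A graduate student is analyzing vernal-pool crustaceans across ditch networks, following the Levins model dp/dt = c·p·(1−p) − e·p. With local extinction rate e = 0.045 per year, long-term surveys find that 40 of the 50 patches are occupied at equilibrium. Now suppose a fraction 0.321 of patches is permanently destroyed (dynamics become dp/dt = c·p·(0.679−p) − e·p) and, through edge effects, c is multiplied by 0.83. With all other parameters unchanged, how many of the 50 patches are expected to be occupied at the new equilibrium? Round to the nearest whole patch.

Observed p* = 40/50 = 0.80000.
Balance c(1−p*) = e gives c = e/(1 − 0.80000) = 0.045/0.20000 = 0.22500.
New p* = 0.679 − e/c = 0.679 − 0.04500/0.18675 = 0.43804.
Expected occupied = 50 × 0.43804 = 21.90 ≈ 22.

22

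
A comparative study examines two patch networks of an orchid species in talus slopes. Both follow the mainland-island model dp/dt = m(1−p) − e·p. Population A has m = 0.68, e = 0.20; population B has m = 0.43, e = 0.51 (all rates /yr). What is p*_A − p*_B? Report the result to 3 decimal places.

0.315

A: p*_A = m/(m+e) = 0.68/0.8800 = 0.7727.
B: p*_B = 0.43/0.9400 = 0.4574.
p*_A − p*_B = 0.7727 − 0.4574 = 0.3153.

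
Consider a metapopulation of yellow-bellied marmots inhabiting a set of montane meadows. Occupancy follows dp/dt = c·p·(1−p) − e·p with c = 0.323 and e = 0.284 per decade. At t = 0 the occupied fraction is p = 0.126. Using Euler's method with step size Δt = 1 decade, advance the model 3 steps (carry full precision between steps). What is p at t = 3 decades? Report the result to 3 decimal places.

0.125

Update rule: p ← p + [c·p·(1−p) − e·p]·Δt with Δt = 1.
p: 0.12600 → 0.12579  (Δp = -0.00021)
p: 0.12579 → 0.12558  (Δp = -0.00020)
p: 0.12558 → 0.12538  (Δp = -0.00020)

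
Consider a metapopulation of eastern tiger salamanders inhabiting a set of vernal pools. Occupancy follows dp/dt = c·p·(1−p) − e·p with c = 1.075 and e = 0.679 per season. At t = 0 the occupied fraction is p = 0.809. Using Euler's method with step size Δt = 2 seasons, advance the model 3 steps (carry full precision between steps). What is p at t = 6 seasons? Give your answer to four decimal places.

Update rule: p ← p + [c·p·(1−p) − e·p]·Δt with Δt = 2.
t = 2: p = 0.80900 + (-0.76641) = 0.04259
t = 4: p = 0.04259 + (+0.02983) = 0.07243
t = 6: p = 0.07243 + (+0.04608) = 0.11851

0.1185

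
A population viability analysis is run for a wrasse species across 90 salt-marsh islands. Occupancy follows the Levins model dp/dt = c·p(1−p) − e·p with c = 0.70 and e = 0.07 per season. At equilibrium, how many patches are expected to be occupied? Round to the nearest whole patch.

p* = 1 − e/c = 1 − 0.07/0.70 = 0.9000.
Expected occupied patches = N × p* = 90 × 0.9000 = 81.00 ≈ 81.

81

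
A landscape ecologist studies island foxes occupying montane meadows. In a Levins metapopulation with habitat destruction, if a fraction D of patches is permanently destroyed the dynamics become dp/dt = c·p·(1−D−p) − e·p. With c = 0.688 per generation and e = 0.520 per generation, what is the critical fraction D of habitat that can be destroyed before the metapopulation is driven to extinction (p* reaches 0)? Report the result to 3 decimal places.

0.244

The nontrivial equilibrium is p* = (1−D) − e/c; extinction occurs when this hits zero.
So D_crit = 1 − e/c = 1 − 0.520/0.688 = 1 − 0.7558 = 0.2442.
Note this equals the original equilibrium occupancy — the Levins extinction-debt result.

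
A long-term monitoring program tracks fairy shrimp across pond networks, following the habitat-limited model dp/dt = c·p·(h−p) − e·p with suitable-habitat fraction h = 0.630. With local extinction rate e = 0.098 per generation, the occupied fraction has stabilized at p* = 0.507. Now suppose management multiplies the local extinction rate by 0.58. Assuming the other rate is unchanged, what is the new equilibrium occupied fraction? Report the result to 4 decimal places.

0.5587

Balance c(h−p*) = e gives c = e/(0.63 − 0.50700) = 0.098/0.12300 = 0.79675.
New p* = 0.63 − e/c = 0.63 − 0.05684/0.79675 = 0.55866.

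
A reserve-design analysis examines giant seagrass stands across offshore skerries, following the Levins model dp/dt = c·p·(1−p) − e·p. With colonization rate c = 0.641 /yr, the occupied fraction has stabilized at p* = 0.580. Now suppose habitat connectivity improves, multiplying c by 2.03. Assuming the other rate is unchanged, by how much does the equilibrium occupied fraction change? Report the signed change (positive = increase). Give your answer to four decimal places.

0.2131

Balance c(1−p*) = e gives e = 0.641×(1 − 0.58000) = 0.26922.
New p* = 1 − e/c = 1 − 0.26922/1.30123 = 0.79310.
Δp* = 0.79310 − 0.58000 = +0.21310.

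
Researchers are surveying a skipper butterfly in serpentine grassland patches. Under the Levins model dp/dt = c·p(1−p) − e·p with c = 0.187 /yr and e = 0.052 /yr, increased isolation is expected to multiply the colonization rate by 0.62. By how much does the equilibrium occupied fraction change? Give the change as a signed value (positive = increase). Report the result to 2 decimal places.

Before: p* = 1 − 0.052/0.187 = 0.7219.
After the change, c = 0.11594, e = 0.052, so p* = 1 − 0.052/0.11594 = 0.5515.
Δp* = 0.5515 − 0.7219 = -0.1704.

-0.17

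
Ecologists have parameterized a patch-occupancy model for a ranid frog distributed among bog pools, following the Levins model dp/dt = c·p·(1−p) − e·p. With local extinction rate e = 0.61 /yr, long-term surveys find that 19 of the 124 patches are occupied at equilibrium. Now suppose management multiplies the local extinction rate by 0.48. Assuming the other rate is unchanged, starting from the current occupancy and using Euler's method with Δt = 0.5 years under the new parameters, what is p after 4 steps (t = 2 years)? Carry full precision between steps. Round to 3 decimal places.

Observed p* = 19/124 = 0.15323.
Balance c(1−p*) = e gives c = e/(1 − 0.15323) = 0.61/0.84677 = 0.72038.
Starting from p₀ = 0.15323; update p ← p + (dp/dt)·Δt with the new parameters.
step 1: Δp = +0.02430, p = 0.17753
step 2: Δp = +0.02660, p = 0.20413
step 3: Δp = +0.02863, p = 0.23276
step 4: Δp = +0.03025, p = 0.26301

0.263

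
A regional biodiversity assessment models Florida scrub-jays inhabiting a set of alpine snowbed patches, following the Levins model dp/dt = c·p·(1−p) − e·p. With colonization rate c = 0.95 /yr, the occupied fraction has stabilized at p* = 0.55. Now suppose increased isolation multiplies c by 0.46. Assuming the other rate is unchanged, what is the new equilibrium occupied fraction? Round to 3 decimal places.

Balance c(1−p*) = e gives e = 0.95×(1 − 0.55000) = 0.42750.
New p* = 1 − e/c = 1 − 0.42750/0.43700 = 0.02174.

0.022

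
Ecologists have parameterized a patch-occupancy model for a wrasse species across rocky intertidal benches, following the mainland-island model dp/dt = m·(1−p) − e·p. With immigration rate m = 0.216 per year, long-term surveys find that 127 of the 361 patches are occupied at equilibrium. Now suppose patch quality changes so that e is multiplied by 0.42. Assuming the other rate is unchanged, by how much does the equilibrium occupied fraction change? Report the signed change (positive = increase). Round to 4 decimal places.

0.2119

Observed p* = 127/361 = 0.35180.
Balance m(1−p*) = e·p* gives e = m(1−p*)/p* = 0.216×0.64820/0.35180 = 0.39799.
New p* = m/(m+e) = 0.21600/(0.21600+0.16716) = 0.56373.
Δp* = 0.56373 − 0.35180 = +0.21193.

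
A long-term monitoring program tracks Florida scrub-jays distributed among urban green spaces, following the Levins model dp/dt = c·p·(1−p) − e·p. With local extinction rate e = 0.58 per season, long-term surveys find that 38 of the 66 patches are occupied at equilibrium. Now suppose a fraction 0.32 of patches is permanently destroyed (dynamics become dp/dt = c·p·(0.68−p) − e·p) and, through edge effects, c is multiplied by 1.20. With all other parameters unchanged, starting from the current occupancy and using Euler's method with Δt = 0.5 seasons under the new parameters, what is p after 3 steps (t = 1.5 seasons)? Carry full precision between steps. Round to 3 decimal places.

Observed p* = 38/66 = 0.57576.
Balance c(1−p*) = e gives c = e/(1 − 0.57576) = 0.58/0.42424 = 1.36714.
Starting from p₀ = 0.57576; update p ← p + (dp/dt)·Δt with the new parameters.
  1  |  dp/dt·Δt = -0.117737  |  p_1 = 0.458020
  2  |  dp/dt·Δt = -0.049426  |  p_2 = 0.408594
  3  |  dp/dt·Δt = -0.027527  |  p_3 = 0.381067

0.381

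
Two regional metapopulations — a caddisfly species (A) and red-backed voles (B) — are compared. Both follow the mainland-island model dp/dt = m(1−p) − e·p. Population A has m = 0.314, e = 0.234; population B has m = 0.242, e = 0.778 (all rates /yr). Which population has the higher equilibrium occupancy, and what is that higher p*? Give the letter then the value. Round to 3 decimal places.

A, 0.573

A: p*_A = m/(m+e) = 0.314/0.5480 = 0.5730.
B: p*_B = 0.242/1.0200 = 0.2373.
A is higher at 0.5730.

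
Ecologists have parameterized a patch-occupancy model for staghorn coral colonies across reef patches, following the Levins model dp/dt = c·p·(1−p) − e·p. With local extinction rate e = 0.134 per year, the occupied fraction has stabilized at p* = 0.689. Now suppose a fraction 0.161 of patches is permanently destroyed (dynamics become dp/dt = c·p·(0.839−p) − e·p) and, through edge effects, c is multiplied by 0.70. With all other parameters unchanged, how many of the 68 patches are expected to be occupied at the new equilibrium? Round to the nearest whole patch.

27

Balance c(1−p*) = e gives c = e/(1 − 0.68900) = 0.134/0.31100 = 0.43087.
New p* = 0.839 − e/c = 0.839 − 0.13400/0.30161 = 0.39472.
Expected occupied = 68 × 0.39472 = 26.84 ≈ 27.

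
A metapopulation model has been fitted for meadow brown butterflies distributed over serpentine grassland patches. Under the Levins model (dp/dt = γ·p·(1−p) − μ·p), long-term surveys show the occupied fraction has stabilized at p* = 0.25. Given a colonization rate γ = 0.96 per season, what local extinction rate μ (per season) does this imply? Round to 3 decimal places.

At equilibrium γ(1−p*) = μ.
μ = 0.96 × (1 − 0.25) = 0.96 × 0.7500 = 0.7200.

0.720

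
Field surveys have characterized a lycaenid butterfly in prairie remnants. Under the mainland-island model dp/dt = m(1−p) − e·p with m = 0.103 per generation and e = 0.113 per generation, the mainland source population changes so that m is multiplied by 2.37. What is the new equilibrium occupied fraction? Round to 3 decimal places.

0.684

Before: p* = 0.103/(0.103+0.113) = 0.4769.
After: m = 0.24411, e = 0.113; p* = 0.24411/0.3571 = 0.6836.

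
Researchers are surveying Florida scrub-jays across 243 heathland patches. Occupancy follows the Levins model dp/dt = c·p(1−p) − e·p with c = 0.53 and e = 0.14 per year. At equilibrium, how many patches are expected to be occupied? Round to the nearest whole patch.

p* = 1 − e/c = 1 − 0.14/0.53 = 0.7358.
Expected occupied patches = N × p* = 243 × 0.7358 = 178.81 ≈ 179.

179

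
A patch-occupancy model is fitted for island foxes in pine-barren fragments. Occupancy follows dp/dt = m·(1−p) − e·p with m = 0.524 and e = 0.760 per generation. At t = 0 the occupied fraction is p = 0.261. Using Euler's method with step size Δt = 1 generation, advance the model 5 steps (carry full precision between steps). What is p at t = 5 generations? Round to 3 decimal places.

0.408

Update rule: p ← p + [m·(1−p) − e·p]·Δt with Δt = 1.
  1  |  dp/dt·Δt = +0.188876  |  p_1 = 0.449876
  2  |  dp/dt·Δt = -0.053641  |  p_2 = 0.396235
  3  |  dp/dt·Δt = +0.015234  |  p_3 = 0.411469
  4  |  dp/dt·Δt = -0.004326  |  p_4 = 0.407143
  5  |  dp/dt·Δt = +0.001229  |  p_5 = 0.408371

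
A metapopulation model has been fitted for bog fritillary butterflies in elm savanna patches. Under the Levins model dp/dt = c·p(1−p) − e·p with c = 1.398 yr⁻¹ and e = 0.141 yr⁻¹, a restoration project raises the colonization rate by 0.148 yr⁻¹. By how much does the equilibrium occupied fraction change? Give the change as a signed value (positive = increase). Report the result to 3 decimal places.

0.010

Before: p* = 1 − 0.141/1.398 = 0.8991.
After the change, c = 1.546, e = 0.141, so p* = 1 − 0.141/1.546 = 0.9088.
Δp* = 0.9088 − 0.8991 = +0.0097.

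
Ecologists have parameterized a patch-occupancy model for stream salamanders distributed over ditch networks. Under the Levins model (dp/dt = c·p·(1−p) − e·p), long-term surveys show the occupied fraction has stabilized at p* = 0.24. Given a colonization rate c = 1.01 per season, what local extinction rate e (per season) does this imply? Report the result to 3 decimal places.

0.768

At equilibrium c(1−p*) = e.
e = 1.01 × (1 − 0.24) = 1.01 × 0.7600 = 0.7676.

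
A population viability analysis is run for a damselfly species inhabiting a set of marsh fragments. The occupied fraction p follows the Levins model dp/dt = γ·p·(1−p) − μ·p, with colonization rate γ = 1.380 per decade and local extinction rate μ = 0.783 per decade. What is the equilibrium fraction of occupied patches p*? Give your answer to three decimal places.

Setting dp/dt = 0 and dividing through by p* gives γ·(1−p*) = μ.
So p* = 1 − μ/γ = 1 − 0.783/1.380 = 1 − 0.5674 = 0.4326.

0.433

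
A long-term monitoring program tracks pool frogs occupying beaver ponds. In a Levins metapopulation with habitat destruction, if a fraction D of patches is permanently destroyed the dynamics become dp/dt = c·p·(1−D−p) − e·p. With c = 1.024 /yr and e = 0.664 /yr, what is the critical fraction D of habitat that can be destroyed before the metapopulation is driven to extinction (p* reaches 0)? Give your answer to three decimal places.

0.352

The nontrivial equilibrium is p* = (1−D) − e/c; extinction occurs when this hits zero.
So D_crit = 1 − e/c = 1 − 0.664/1.024 = 1 − 0.6484 = 0.3516.
Note this equals the original equilibrium occupancy — the Levins extinction-debt result.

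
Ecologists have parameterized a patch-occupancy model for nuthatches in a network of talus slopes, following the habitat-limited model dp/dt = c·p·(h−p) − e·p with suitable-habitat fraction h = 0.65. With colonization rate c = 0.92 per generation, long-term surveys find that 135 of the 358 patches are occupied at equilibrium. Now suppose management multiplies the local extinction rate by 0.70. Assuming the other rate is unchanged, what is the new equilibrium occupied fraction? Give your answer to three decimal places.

Observed p* = 135/358 = 0.37709.
Balance c(h−p*) = e gives e = 0.92×(0.65 − 0.37709) = 0.25108.
New p* = 0.65 − e/c = 0.65 − 0.17576/0.92000 = 0.45896.

0.459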